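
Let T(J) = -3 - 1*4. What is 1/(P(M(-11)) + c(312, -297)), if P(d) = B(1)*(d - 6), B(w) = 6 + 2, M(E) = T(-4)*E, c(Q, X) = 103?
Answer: 1/671 ≈ 0.0014903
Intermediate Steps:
T(J) = -7 (T(J) = -3 - 4 = -7)
M(E) = -7*E
B(w) = 8
P(d) = -48 + 8*d (P(d) = 8*(d - 6) = 8*(-6 + d) = -48 + 8*d)
1/(P(M(-11)) + c(312, -297)) = 1/((-48 + 8*(-7*(-11))) + 103) = 1/((-48 + 8*77) + 103) = 1/((-48 + 616) + 103) = 1/(568 + 103) = 1/671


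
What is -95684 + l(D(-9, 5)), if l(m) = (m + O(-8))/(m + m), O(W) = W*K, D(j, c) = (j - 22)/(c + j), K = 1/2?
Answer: -5932393/62 ≈ -95684.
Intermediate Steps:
K = ½ (K = 1*(½) = ½ ≈ 0.50000)
D(j, c) = (-22 + j)/(c + j)
O(W) = W/2 (O(W) = W*(½) = W/2)
l(m) = (-4 + m)/(2*m) (l(m) = (m + (½)*(-8))/(m + m) = (m - 4)/((2*m)) = (-4 + m)*(1/(2*m)) = (-4 + m)/(2*m))
-95684 + l(D(-9, 5)) = -95684 + (-4 + (-22 - 9)/(5 - 9))/(2*(((-22 - 9)/(5 - 9)))) = -95684 + (-4 - 31/(-4))/(2*((-31/(-4)))) = -95684 + (-4 - ¼*(-31))/(2*((-¼*(-31)))) = -95684 + (-4 + 31/4)/(2*(31/4)) = -95684 + (½)*(4/31)*(15/4) = -95684 + 15/62 = -5932393/62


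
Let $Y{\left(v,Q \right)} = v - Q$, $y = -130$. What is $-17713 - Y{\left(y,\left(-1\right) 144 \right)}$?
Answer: $-17727$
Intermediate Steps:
$-17713 - Y{\left(y,\left(-1\right) 144 \right)} = -17713 - \left(-130 - \left(-1\right) 144\right) = -17713 - \left(-130 - -144\right) = -17713 - \left(-130 + 144\right) = -17713 - 14 = -17727$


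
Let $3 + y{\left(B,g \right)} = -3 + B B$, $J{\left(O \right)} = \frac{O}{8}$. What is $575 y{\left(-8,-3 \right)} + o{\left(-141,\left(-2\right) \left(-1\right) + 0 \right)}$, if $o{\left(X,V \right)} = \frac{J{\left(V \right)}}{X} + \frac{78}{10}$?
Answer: $\frac{94068991}{2820} \approx 33358.0$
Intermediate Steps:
$J{\left(O \right)} = \frac{O}{8}$ ($J{\left(O \right)} = O \frac{1}{8} = \frac{O}{8}$)
$y{\left(B,g \right)} = -6 + B^{2}$ ($y{\left(B,g \right)} = -3 + \left(-3 + B B\right) = -3 + \left(-3 + B^{2}\right) = -6 + B^{2}$)
$o{\left(X,V \right)} = \frac{39}{5} + \frac{V}{8 X}$ ($o{\left(X,V \right)} = \frac{\frac{1}{8} V}{X} + \frac{78}{10} = \frac{V}{8 X} + 78 \cdot \frac{1}{10} = \frac{V}{8 X} + \frac{39}{5} = \frac{39}{5} + \frac{V}{8 X}$)
$575 y{\left(-8,-3 \right)} + o{\left(-141,\left(-2\right) \left(-1\right) + 0 \right)} = 575 \left(-6 + \left(-8\right)^{2}\right) + \left(\frac{39}{5} + \frac{\left(-2\right) \left(-1\right) + 0}{8 \left(-141\right)}\right) = 575 \left(-6 + 64\right) + \left(\frac{39}{5} + \frac{1}{8} \left(2 + 0\right) \left(- \frac{1}{141}\right)\right) = 575 \cdot 58 + \left(\frac{39}{5} + \frac{1}{8} \cdot 2 \left(- \frac{1}{141}\right)\right) = 33350 + \left(\frac{39}{5} - \frac{1}{564}\right) = 33350 + \frac{21991}{2820} = \frac{94068991}{2820}$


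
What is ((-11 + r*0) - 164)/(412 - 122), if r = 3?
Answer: -35/58 ≈ -0.60345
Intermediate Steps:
((-11 + r*0) - 164)/(412 - 122) = ((-11 + 3*0) - 164)/(412 - 122) = ((-11 + 0) - 164)/290 = (-11 - 164)*(1/290) = -175*1/290 = -35/58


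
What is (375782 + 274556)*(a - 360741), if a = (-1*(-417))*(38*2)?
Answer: -213993068562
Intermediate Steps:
a = 31692 (a = 417*76 = 31692)
(375782 + 274556)*(a - 360741) = (375782 + 274556)*(31692 - 360741) = 650338*(-329049) = -213993068562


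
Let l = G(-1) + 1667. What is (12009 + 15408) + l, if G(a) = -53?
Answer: 29031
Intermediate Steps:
l = 1614 (l = -53 + 1667 = 1614)
(12009 + 15408) + l = (12009 + 15408) + 1614 = 27417 + 1614 = 29031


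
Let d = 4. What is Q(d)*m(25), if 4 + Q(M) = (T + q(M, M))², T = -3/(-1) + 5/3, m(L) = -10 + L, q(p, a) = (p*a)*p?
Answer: 212000/3 ≈ 70667.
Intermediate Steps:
q(p, a) = a*p² (q(p, a) = (a*p)*p = a*p²)
T = 14/3 (T = -3*(-1) + 5*(⅓) = 3 + 5/3 = 14/3 ≈ 4.6667)
Q(M) = -4 + (14/3 + M³)² (Q(M) = -4 + (14/3 + M*M²)² = -4 + (14/3 + M³)²)
Q(d)*m(25) = (-4 + (14 + 3*4³)²/9)*(-10 + 25) = (-4 + (14 + 3*64)²/9)*15 = (-4 + (14 + 192)²/9)*15 = (-4 + (⅑)*206²)*15 = (-4 + (⅑)*42436)*15 = (-4 + 42436/9)*15 = (42400/9)*15 = 212000/3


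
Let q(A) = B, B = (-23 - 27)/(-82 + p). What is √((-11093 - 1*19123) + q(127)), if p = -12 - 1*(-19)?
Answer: I*√271938/3 ≈ 173.83*I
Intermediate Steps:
p = 7 (p = -12 + 19 = 7)
B = ⅔ (B = (-23 - 27)/(-82 + 7) = -50/(-75) = -50*(-1/75) = ⅔ ≈ 0.66667)
q(A) = ⅔
√((-11093 - 1*19123) + q(127)) = √((-11093 - 1*19123) + ⅔) = √((-11093 - 19123) + ⅔) = √(-30216 + ⅔) = √(-90646/3) = I*√271938/3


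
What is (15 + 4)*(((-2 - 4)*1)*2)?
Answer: -228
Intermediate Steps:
(15 + 4)*(((-2 - 4)*1)*2) = 19*(-6*1*2) = 19*(-6*2) = 19*(-12) = -228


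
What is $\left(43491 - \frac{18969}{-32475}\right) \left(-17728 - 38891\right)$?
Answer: $- \frac{26656021258362}{10825} \approx -2.4624 \cdot 10^{9}$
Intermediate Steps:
$\left(43491 - \frac{18969}{-32475}\right) \left(-17728 - 38891\right) = \left(43491 - - \frac{6323}{10825}\right) \left(-56619\right) = \left(43491 + \frac{6323}{10825}\right) \left(-56619\right) = \frac{470796398}{10825} \left(-56619\right) = - \frac{26656021258362}{10825}$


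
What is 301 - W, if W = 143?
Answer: 158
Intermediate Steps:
301 - W = 301 - 1*143 = 301 - 143 = 158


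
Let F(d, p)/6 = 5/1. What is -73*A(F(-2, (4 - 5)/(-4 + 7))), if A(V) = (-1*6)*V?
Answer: 13140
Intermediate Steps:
F(d, p) = 30 (F(d, p) = 6*(5/1) = 6*(5*1) = 6*5 = 30)
A(V) = -6*V
-73*A(F(-2, (4 - 5)/(-4 + 7))) = -(-438)*30 = -73*(-180) = 13140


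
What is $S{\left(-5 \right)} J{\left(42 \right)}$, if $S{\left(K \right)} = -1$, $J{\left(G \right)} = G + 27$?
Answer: $-69$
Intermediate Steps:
$J{\left(G \right)} = 27 + G$
$S{\left(-5 \right)} J{\left(42 \right)} = - (27 + 42) = \left(-1\right) 69 = -69$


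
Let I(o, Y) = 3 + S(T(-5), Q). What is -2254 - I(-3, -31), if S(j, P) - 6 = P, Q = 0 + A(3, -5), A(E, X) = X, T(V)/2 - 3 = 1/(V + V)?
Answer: -2258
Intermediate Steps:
T(V) = 6 + 1/V (T(V) = 6 + 2/(V + V) = 6 + 2/((2*V)) = 6 + 2*(1/(2*V)) = 6 + 1/V)
Q = -5 (Q = 0 - 5 = -5)
S(j, P) = 6 + P
I(o, Y) = 4 (I(o, Y) = 3 + (6 - 5) = 3 + 1 = 4)
-2254 - I(-3, -31) = -2254 - 1*4 = -2254 - 4 = -2258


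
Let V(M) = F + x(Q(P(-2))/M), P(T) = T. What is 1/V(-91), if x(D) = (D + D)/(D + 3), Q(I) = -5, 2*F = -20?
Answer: -139/1385 ≈ -0.10036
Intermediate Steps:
F = -10 (F = (½)*(-20) = -10)
x(D) = 2*D/(3 + D) (x(D) = (2*D)/(3 + D) = 2*D/(3 + D))
V(M) = -10 - 10/(M*(3 - 5/M)) (V(M) = -10 + 2*(-5/M)/(3 - 5/M) = -10 - 10/(M*(3 - 5/M)))
1/V(-91) = 1/(10*(4 - 3*(-91))/(-5 + 3*(-91))) = 1/(10*(4 + 273)/(-5 - 273)) = 1/(10*277/(-278)) = 1/(10*(-1/278)*277) = 1/(-1385/139) = -139/1385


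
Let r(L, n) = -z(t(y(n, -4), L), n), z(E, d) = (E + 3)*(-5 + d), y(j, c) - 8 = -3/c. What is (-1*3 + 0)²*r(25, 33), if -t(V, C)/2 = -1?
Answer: -1260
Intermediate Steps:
y(j, c) = 8 - 3/c
t(V, C) = 2 (t(V, C) = -2*(-1) = 2)
z(E, d) = (-5 + d)*(3 + E) (z(E, d) = (3 + E)*(-5 + d) = (-5 + d)*(3 + E))
r(L, n) = 25 - 5*n (r(L, n) = -(-15 - 5*2 + 3*n + 2*n) = -(-15 - 10 + 3*n + 2*n) = -(-25 + 5*n) = 25 - 5*n)
(-1*3 + 0)²*r(25, 33) = (-1*3 + 0)²*(25 - 5*33) = (-3 + 0)²*(25 - 165) = (-3)²*(-140) = 9*(-140) = -1260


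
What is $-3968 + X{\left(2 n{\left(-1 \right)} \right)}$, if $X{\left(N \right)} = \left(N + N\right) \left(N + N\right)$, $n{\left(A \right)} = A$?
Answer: $-3952$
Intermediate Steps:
$X{\left(N \right)} = 4 N^{2}$ ($X{\left(N \right)} = 2 N 2 N = 4 N^{2}$)
$-3968 + X{\left(2 n{\left(-1 \right)} \right)} = -3968 + 4 \left(2 \left(-1\right)\right)^{2} = -3968 + 4 \left(-2\right)^{2} = -3968 + 4 \cdot 4 = -3968 + 16 = -3952$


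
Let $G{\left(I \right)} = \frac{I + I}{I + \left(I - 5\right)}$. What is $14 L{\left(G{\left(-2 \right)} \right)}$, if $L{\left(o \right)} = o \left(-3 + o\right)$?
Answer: $- \frac{1288}{81} \approx -15.901$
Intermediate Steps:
$G{\left(I \right)} = \frac{2 I}{-5 + 2 I}$ ($G{\left(I \right)} = \frac{2 I}{I + \left(-5 + I\right)} = \frac{2 I}{-5 + 2 I}$)
$14 L{\left(G{\left(-2 \right)} \right)} = 14 \cdot 2 \left(-2\right) \frac{1}{-5 + 2 \left(-2\right)} \left(-3 + 2 \left(-2\right) \frac{1}{-5 + 2 \left(-2\right)}\right) = 14 \cdot 2 \left(-2\right) \frac{1}{-5 - 4} \left(-3 + 2 \left(-2\right) \frac{1}{-5 - 4}\right) = 14 \cdot 2 \left(-2\right) \frac{1}{-9} \left(-3 + 2 \left(-2\right) \frac{1}{-9}\right) = 14 \cdot 2 \left(-2\right) \left(- \frac{1}{9}\right) \left(-3 + 2 \left(-2\right) \left(- \frac{1}{9}\right)\right) = 14 \frac{4 \left(-3 + \frac{4}{9}\right)}{9} = 14 \cdot \frac{4}{9} \left(- \frac{23}{9}\right) = 14 \left(- \frac{92}{81}\right) = - \frac{1288}{81}$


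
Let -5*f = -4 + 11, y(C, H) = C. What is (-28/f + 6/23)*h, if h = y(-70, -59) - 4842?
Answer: -2288992/23 ≈ -99521.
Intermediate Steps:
f = -7/5 (f = -(-4 + 11)/5 = -1/5*7 = -7/5 ≈ -1.4000)
h = -4912 (h = -70 - 4842 = -4912)
(-28/f + 6/23)*h = (-28/(-7/5) + 6/23)*(-4912) = (-28*(-5/7) + 6*(1/23))*(-4912) = (20 + 6/23)*(-4912) = (466/23)*(-4912) = -2288992/23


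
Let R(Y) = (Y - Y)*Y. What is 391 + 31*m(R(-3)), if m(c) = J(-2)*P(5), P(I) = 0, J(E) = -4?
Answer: 391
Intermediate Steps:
R(Y) = 0 (R(Y) = 0*Y = 0)
m(c) = 0 (m(c) = -4*0 = 0)
391 + 31*m(R(-3)) = 391 + 31*0 = 391 + 0 = 391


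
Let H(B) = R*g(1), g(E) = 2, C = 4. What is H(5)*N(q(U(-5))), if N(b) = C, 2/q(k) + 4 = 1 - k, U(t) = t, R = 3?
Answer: 24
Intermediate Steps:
q(k) = 2/(-3 - k) (q(k) = 2/(-4 + (1 - k)) = 2/(-3 - k))
N(b) = 4
H(B) = 6 (H(B) = 3*2 = 6)
H(5)*N(q(U(-5))) = 6*4 = 24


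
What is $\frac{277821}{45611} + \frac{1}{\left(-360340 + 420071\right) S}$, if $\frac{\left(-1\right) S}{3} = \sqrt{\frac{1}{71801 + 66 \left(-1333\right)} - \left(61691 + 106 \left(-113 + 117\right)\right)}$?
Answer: $\frac{277821}{45611} + \frac{i \sqrt{4063801344253}}{90029641377354} \approx 6.0911 + 2.2391 \cdot 10^{-8} i$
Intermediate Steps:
$S = - \frac{6 i \sqrt{4063801344253}}{16177}$ ($S = - 3 \sqrt{\frac{1}{71801 + 66 \left(-1333\right)} - \left(61691 + 106 \left(-113 + 117\right)\right)} = - 3 \sqrt{\frac{1}{71801 - 87978} - 62115} = - 3 \sqrt{\frac{1}{-16177} - 62115} = - 3 \sqrt{- \frac{1}{16177} - 62115} = - 3 \sqrt{- \frac{1004834356}{16177}} = - 3 \frac{2 i \sqrt{4063801344253}}{16177} = - \frac{6 i \sqrt{4063801344253}}{16177} \approx - 747.69 i$)
$\frac{277821}{45611} + \frac{1}{\left(-360340 + 420071\right) S} = \frac{277821}{45611} + \frac{1}{\left(-360340 + 420071\right) \left(- \frac{6 i \sqrt{4063801344253}}{16177}\right)} = 277821 \cdot \frac{1}{45611} + \frac{\frac{1}{1507251534} i \sqrt{4063801344253}}{59731} = \frac{277821}{45611} + \frac{\frac{1}{1507251534} i \sqrt{4063801344253}}{59731} = \frac{277821}{45611} + \frac{i \sqrt{4063801344253}}{90029641377354}$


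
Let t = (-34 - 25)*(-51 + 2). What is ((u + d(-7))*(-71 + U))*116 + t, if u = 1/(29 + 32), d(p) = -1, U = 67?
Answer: 204191/61 ≈ 3347.4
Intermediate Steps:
u = 1/61 ≈ 0.016393
t = 2891 (t = -59*(-49) = 2891)
((u + d(-7))*(-71 + U))*116 + t = ((1/61 - 1)*(-71 + 67))*116 + 2891 = -60/61*(-4)*116 + 2891 = (240/61)*116 + 2891 = 27840/61 + 2891 = 204191/61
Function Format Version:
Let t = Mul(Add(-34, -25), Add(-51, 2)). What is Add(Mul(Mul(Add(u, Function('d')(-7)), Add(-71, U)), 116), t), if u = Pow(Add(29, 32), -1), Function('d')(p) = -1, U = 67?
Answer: Rational(204191, 61) ≈ 3347.4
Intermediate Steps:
u = Rational(1, 61) (u = Pow(61, -1) = Rational(1, 61) ≈ 0.016393)
t = 2891 (t = Mul(-59, -49) = 2891)
Add(Mul(Mul(Add(u, Function('d')(-7)), Add(-71, U)), 116), t) = Add(Mul(Mul(Add(Rational(1, 61), -1), Add(-71, 67)), 116), 2891) = Add(Mul(Mul(Rational(-60, 61), -4), 116), 2891) = Add(Mul(Rational(240, 61), 116), 2891) = Add(Rational(27840, 61), 2891) = Rational(204191, 61)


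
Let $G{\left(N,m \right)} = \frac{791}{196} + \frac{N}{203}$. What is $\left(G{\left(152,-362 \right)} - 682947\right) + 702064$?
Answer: $\frac{2218127}{116} \approx 19122.0$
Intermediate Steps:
$G{\left(N,m \right)} = \frac{113}{28} + \frac{N}{203}$ ($G{\left(N,m \right)} = 791 \cdot \frac{1}{196} + N \frac{1}{203} = \frac{113}{28} + \frac{N}{203}$)
$\left(G{\left(152,-362 \right)} - 682947\right) + 702064 = \left(\left(\frac{113}{28} + \frac{1}{203} \cdot 152\right) - 682947\right) + 702064 = \left(\left(\frac{113}{28} + \frac{152}{203}\right) - 682947\right) + 702064 = \left(\frac{555}{116} - 682947\right) + 702064 = - \frac{79221297}{116} + 702064 = \frac{2218127}{116}$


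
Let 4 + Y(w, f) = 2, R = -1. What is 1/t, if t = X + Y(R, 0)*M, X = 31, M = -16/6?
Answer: 3/109 ≈ 0.027523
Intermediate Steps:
M = -8/3 (M = -16*1/6 = -8/3 ≈ -2.6667)
Y(w, f) = -2 (Y(w, f) = -4 + 2 = -2)
t = 109/3 (t = 31 - 2*(-8/3) = 31 + 16/3 = 109/3 ≈ 36.333)
1/t = 1/(109/3) = 3/109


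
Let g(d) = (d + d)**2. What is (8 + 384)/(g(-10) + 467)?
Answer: 392/867 ≈ 0.45213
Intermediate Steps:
g(d) = 4*d**2 (g(d) = (2*d)**2 = 4*d**2)
(8 + 384)/(g(-10) + 467) = (8 + 384)/(4*(-10)**2 + 467) = 392/(4*100 + 467) = 392/(400 + 467) = 392/867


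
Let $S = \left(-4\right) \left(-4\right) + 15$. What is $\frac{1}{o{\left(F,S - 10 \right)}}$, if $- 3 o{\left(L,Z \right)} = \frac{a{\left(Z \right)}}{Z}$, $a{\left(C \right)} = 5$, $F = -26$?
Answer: $- \frac{63}{5} \approx -12.6$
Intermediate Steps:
$S = 31$ ($S = 16 + 15 = 31$)
$o{\left(L,Z \right)} = - \frac{5}{3 Z}$ ($o{\left(L,Z \right)} = - \frac{5 \frac{1}{Z}}{3} = - \frac{5}{3 Z}$)
$\frac{1}{o{\left(F,S - 10 \right)}} = \frac{1}{\left(- \frac{5}{3}\right) \frac{1}{31 - 10}} = \frac{1}{\left(- \frac{5}{3}\right) \frac{1}{21}} = \frac{1}{- \frac{5}{63}} = - \frac{63}{5}$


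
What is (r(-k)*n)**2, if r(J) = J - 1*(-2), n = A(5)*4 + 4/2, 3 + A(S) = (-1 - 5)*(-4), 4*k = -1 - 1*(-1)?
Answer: 29584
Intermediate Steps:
k = 0 (k = (-1 - 1*(-1))/4 = (-1 + 1)/4 = (1/4)*0 = 0)
A(S) = 21 (A(S) = -3 + (-1 - 5)*(-4) = -3 - 6*(-4) = -3 + 24 = 21)
n = 86 (n = 21*4 + 4/2 = 84 + 4*(1/2) = 84 + 2 = 86)
r(J) = 2 + J (r(J) = J + 2 = 2 + J)
(r(-k)*n)**2 = ((2 - 1*0)*86)**2 = ((2 + 0)*86)**2 = (2*86)**2 = 172**2 = 29584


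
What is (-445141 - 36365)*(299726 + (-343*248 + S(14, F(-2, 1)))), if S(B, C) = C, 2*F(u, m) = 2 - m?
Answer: -103361281725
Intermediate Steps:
F(u, m) = 1 - m/2 (F(u, m) = (2 - m)/2 = 1 - m/2)
(-445141 - 36365)*(299726 + (-343*248 + S(14, F(-2, 1)))) = (-445141 - 36365)*(299726 + (-343*248 + (1 - 1/2*1))) = -481506*(299726 + (-85064 + (1 - 1/2))) = -481506*(299726 + (-85064 + 1/2)) = -481506*(299726 - 170127/2) = -481506*429325/2 = -103361281725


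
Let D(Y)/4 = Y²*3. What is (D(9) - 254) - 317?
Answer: 401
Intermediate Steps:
D(Y) = 12*Y² (D(Y) = 4*(Y²*3) = 4*(3*Y²) = 12*Y²)
(D(9) - 254) - 317 = (12*9² - 254) - 317 = (12*81 - 254) - 317 = (972 - 254) - 317 = 718 - 317 = 401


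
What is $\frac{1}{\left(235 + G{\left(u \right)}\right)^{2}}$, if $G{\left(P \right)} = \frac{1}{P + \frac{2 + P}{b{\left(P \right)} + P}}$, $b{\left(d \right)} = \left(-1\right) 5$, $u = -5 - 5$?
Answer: $\frac{20164}{1112556025} \approx 1.8124 \cdot 10^{-5}$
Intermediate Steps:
$u = -10$ ($u = -5 - 5 = -10$)
$b{\left(d \right)} = -5$
$G{\left(P \right)} = \frac{1}{P + \frac{2 + P}{-5 + P}}$
$\frac{1}{\left(235 + G{\left(u \right)}\right)^{2}} = \frac{1}{\left(235 + \frac{-5 - 10}{2 + \left(-10\right)^{2} - -40}\right)^{2}} = \frac{1}{\left(235 + \frac{1}{2 + 100 + 40} \left(-15\right)\right)^{2}} = \frac{1}{\left(235 + \frac{1}{142} \left(-15\right)\right)^{2}} = \frac{1}{\left(235 - \frac{15}{142}\right)^{2}} = \frac{1}{\left(\frac{33355}{142}\right)^{2}} = \frac{1}{\frac{1112556025}{20164}} = \frac{20164}{1112556025}$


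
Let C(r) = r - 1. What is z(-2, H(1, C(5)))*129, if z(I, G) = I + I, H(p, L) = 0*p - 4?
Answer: -516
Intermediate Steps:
C(r) = -1 + r
H(p, L) = -4 (H(p, L) = 0 - 4 = -4)
z(I, G) = 2*I
z(-2, H(1, C(5)))*129 = (2*(-2))*129 = -4*129 = -516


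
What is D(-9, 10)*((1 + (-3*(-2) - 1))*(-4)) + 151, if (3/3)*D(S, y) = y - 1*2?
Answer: -41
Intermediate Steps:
D(S, y) = -2 + y (D(S, y) = y - 1*2 = y - 2 = -2 + y)
D(-9, 10)*((1 + (-3*(-2) - 1))*(-4)) + 151 = (-2 + 10)*((1 + (-3*(-2) - 1))*(-4)) + 151 = 8*((1 + (6 - 1))*(-4)) + 151 = 8*((1 + 5)*(-4)) + 151 = 8*(6*(-4)) + 151 = 8*(-24) + 151 = -192 + 151 = -41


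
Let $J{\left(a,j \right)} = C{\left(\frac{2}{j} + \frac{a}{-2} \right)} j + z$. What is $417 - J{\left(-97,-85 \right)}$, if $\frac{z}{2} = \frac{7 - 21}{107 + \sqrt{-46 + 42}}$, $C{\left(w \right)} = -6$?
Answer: $- \frac{1062133}{11453} - \frac{56 i}{11453} \approx -92.738 - 0.0048895 i$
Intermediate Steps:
$z = - \frac{28 \left(107 - 2 i\right)}{11453}$ ($z = 2 \frac{7 - 21}{107 + \sqrt{-46 + 42}} = 2 \left(- \frac{14}{107 + \sqrt{-4}}\right) = 2 \left(- \frac{14}{107 + 2 i}\right) = 2 \left(- 14 \frac{107 - 2 i}{11453}\right) = 2 \left(- \frac{14 \left(107 - 2 i\right)}{11453}\right) = - \frac{28 \left(107 - 2 i\right)}{11453} \approx -0.26159 + 0.0048895 i$)
$J{\left(a,j \right)} = - \frac{2996}{11453} - 6 j + \frac{56 i}{11453}$ ($J{\left(a,j \right)} = - 6 j - \left(\frac{2996}{11453} - \frac{56 i}{11453}\right) = - \frac{2996}{11453} - 6 j + \frac{56 i}{11453}$)
$417 - J{\left(-97,-85 \right)} = 417 - \left(- \frac{2996}{11453} - -510 + \frac{56 i}{11453}\right) = 417 - \left(- \frac{2996}{11453} + 510 + \frac{56 i}{11453}\right) = 417 - \left(\frac{5838034}{11453} + \frac{56 i}{11453}\right) = - \frac{1062133}{11453} - \frac{56 i}{11453}$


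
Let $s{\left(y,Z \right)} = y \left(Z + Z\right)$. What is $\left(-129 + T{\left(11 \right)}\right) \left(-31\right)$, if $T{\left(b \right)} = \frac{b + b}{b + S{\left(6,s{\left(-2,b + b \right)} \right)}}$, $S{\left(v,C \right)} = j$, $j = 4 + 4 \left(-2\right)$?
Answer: $\frac{27311}{7} \approx 3901.6$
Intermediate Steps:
$s{\left(y,Z \right)} = 2 Z y$ ($s{\left(y,Z \right)} = y 2 Z = 2 Z y$)
$j = -4$ ($j = 4 - 8 = -4$)
$S{\left(v,C \right)} = -4$
$T{\left(b \right)} = \frac{2 b}{-4 + b}$ ($T{\left(b \right)} = \frac{b + b}{b - 4} = \frac{2 b}{-4 + b}$)
$\left(-129 + T{\left(11 \right)}\right) \left(-31\right) = \left(-129 + 2 \cdot 11 \frac{1}{-4 + 11}\right) \left(-31\right) = \left(-129 + 2 \cdot 11 \cdot \frac{1}{7}\right) \left(-31\right) = \left(-129 + \frac{22}{7}\right) \left(-31\right) = \left(- \frac{881}{7}\right) \left(-31\right) = \frac{27311}{7}$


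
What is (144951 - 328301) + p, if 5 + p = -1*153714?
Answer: -337069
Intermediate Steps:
p = -153719 (p = -5 - 1*153714 = -5 - 153714 = -153719)
(144951 - 328301) + p = (144951 - 328301) - 153719 = -183350 - 153719 = -337069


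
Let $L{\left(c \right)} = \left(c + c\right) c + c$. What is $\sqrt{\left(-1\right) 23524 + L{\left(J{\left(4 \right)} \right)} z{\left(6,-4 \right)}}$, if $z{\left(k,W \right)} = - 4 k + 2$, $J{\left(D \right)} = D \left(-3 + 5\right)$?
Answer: $2 i \sqrt{6629} \approx 162.84 i$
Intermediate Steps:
$J{\left(D \right)} = 2 D$ ($J{\left(D \right)} = D 2 = 2 D$)
$z{\left(k,W \right)} = 2 - 4 k$
$L{\left(c \right)} = c + 2 c^{2}$ ($L{\left(c \right)} = 2 c c + c = 2 c^{2} + c = c + 2 c^{2}$)
$\sqrt{\left(-1\right) 23524 + L{\left(J{\left(4 \right)} \right)} z{\left(6,-4 \right)}} = \sqrt{\left(-1\right) 23524 + 2 \cdot 4 \left(1 + 2 \cdot 2 \cdot 4\right) \left(2 - 24\right)} = \sqrt{-23524 + 8 \left(1 + 2 \cdot 8\right) \left(2 - 24\right)} = \sqrt{-23524 + 8 \left(1 + 16\right) \left(-22\right)} = \sqrt{-23524 + 8 \cdot 17 \left(-22\right)} = \sqrt{-23524 + 136 \left(-22\right)} = \sqrt{-23524 - 2992} = \sqrt{-26516} = 2 i \sqrt{6629}$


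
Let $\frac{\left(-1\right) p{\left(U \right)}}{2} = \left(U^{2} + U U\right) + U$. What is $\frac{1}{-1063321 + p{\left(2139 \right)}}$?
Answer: $- \frac{1}{19368883} \approx -5.1629 \cdot 10^{-8}$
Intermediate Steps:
$p{\left(U \right)} = - 4 U^{2} - 2 U$ ($p{\left(U \right)} = - 2 \left(\left(U^{2} + U U\right) + U\right) = - 2 \left(\left(U^{2} + U^{2}\right) + U\right) = - 2 \left(2 U^{2} + U\right) = - 2 \left(U + 2 U^{2}\right) = - 4 U^{2} - 2 U$)
$\frac{1}{-1063321 + p{\left(2139 \right)}} = \frac{1}{-1063321 - 4278 \left(1 + 2 \cdot 2139\right)} = \frac{1}{-1063321 - 4278 \left(1 + 4278\right)} = \frac{1}{-1063321 - 4278 \cdot 4279} = \frac{1}{-1063321 - 18305562} = \frac{1}{-19368883} = - \frac{1}{19368883}$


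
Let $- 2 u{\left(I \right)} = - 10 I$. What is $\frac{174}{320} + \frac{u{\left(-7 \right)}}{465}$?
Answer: $\frac{6971}{14880} \approx 0.46848$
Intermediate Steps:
$u{\left(I \right)} = 5 I$ ($u{\left(I \right)} = - \frac{\left(-10\right) I}{2} = 5 I$)
$\frac{174}{320} + \frac{u{\left(-7 \right)}}{465} = \frac{174}{320} + \frac{5 \left(-7\right)}{465} = 174 \cdot \frac{1}{320} - \frac{7}{93} = \frac{87}{160} - \frac{7}{93} = \frac{6971}{14880}$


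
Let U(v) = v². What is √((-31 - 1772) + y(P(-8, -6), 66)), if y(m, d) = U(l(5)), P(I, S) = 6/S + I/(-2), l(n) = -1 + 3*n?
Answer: I*√1607 ≈ 40.087*I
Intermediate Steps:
P(I, S) = 6/S - I/2 (P(I, S) = 6/S + I*(-½) = 6/S - I/2)
y(m, d) = 196 (y(m, d) = (-1 + 3*5)² = (-1 + 15)² = 14² = 196)
√((-31 - 1772) + y(P(-8, -6), 66)) = √((-31 - 1772) + 196) = √(-1803 + 196) = √(-1607) = I*√1607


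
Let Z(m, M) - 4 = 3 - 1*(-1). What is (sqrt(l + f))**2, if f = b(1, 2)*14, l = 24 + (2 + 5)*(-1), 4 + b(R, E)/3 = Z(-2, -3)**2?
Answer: 2537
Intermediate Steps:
Z(m, M) = 8 (Z(m, M) = 4 + (3 - 1*(-1)) = 4 + (3 + 1) = 4 + 4 = 8)
b(R, E) = 180 (b(R, E) = -12 + 3*8**2 = -12 + 3*64 = -12 + 192 = 180)
l = 17 (l = 24 + 7*(-1) = 24 - 7 = 17)
f = 2520 (f = 180*14 = 2520)
(sqrt(l + f))**2 = (sqrt(17 + 2520))**2 = (sqrt(2537))**2 = 2537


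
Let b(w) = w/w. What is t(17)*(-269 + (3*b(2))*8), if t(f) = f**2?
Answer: -70805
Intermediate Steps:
b(w) = 1
t(17)*(-269 + (3*b(2))*8) = 17**2*(-269 + (3*1)*8) = 289*(-269 + 3*8) = 289*(-269 + 24) = 289*(-245) = -70805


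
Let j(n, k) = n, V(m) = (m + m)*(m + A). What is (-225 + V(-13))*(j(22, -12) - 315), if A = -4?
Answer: -63581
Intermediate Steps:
V(m) = 2*m*(-4 + m) (V(m) = (m + m)*(m - 4) = (2*m)*(-4 + m) = 2*m*(-4 + m))
(-225 + V(-13))*(j(22, -12) - 315) = (-225 + 2*(-13)*(-4 - 13))*(22 - 315) = (-225 + 2*(-13)*(-17))*(-293) = (-225 + 442)*(-293) = 217*(-293) = -63581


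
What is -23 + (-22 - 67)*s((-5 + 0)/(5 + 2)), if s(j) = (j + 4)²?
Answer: -48208/49 ≈ -983.84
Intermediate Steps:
s(j) = (4 + j)²
-23 + (-22 - 67)*s((-5 + 0)/(5 + 2)) = -23 + (-22 - 67)*(4 + (-5 + 0)/(5 + 2))² = -23 - 89*(4 - 5/7)² = -23 - 89*(23/7)² = -23 - 89*529/49 = -23 - 47081/49 = -48208/49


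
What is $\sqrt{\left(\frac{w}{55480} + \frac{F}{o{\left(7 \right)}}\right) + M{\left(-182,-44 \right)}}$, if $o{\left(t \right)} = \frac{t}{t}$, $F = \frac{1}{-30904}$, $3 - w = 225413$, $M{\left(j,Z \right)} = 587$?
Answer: $\frac{\sqrt{267758945472894326}}{21431924} \approx 24.144$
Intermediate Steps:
$w = -225410$ ($w = 3 - 225413 = -225410$)
$F = - \frac{1}{30904} \approx -3.2358 \cdot 10^{-5}$
$o{\left(t \right)} = 1$
$\sqrt{\left(\frac{w}{55480} + \frac{F}{o{\left(7 \right)}}\right) + M{\left(-182,-44 \right)}} = \sqrt{\left(- \frac{225410}{55480} - \frac{1}{30904 \cdot 1}\right) + 587} = \sqrt{\left(\left(-225410\right) \frac{1}{55480} - \frac{1}{30904}\right) + 587} = \sqrt{\left(- \frac{22541}{5548} - \frac{1}{30904}\right) + 587} = \sqrt{- \frac{174153153}{42863848} + 587} = \sqrt{\frac{24986925623}{42863848}} = \frac{\sqrt{267758945472894326}}{21431924}$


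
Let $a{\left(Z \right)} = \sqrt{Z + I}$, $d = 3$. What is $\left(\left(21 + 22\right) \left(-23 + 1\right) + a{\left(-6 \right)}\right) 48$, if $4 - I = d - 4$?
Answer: $-45408 + 48 i \approx -45408.0 + 48.0 i$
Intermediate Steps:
$I = 5$ ($I = 4 - \left(3 - 4\right) = 4 - -1 = 4 + 1 = 5$)
$a{\left(Z \right)} = \sqrt{5 + Z}$ ($a{\left(Z \right)} = \sqrt{Z + 5} = \sqrt{5 + Z}$)
$\left(\left(21 + 22\right) \left(-23 + 1\right) + a{\left(-6 \right)}\right) 48 = \left(\left(21 + 22\right) \left(-23 + 1\right) + \sqrt{5 - 6}\right) 48 = \left(43 \left(-22\right) + \sqrt{-1}\right) 48 = \left(-946 + i\right) 48 = -45408 + 48 i$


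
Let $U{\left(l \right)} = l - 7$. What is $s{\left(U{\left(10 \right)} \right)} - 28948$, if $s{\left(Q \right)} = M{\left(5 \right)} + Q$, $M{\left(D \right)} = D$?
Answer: $-28940$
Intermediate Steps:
$U{\left(l \right)} = -7 + l$ ($U{\left(l \right)} = l - 7 = -7 + l$)
$s{\left(Q \right)} = 5 + Q$
$s{\left(U{\left(10 \right)} \right)} - 28948 = \left(5 + \left(-7 + 10\right)\right) - 28948 = \left(5 + 3\right) - 28948 = 8 - 28948 = -28940$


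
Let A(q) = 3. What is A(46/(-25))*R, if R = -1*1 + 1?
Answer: 0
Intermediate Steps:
R = 0 (R = -1 + 1 = 0)
A(46/(-25))*R = 3*0 = 0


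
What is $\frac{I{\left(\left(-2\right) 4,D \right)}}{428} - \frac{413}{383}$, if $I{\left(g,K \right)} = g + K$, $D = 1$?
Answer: $- \frac{179445}{163924} \approx -1.0947$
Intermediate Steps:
$I{\left(g,K \right)} = K + g$
$\frac{I{\left(\left(-2\right) 4,D \right)}}{428} - \frac{413}{383} = \frac{1 - 8}{428} - \frac{413}{383} = \left(1 - 8\right) \frac{1}{428} - \frac{413}{383} = \left(-7\right) \frac{1}{428} - \frac{413}{383} = - \frac{7}{428} - \frac{413}{383} = - \frac{179445}{163924}$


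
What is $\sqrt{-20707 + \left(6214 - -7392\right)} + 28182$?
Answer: $28182 + 3 i \sqrt{789} \approx 28182.0 + 84.267 i$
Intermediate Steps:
$\sqrt{-20707 + \left(6214 - -7392\right)} + 28182 = \sqrt{-20707 + \left(6214 + 7392\right)} + 28182 = \sqrt{-20707 + 13606} + 28182 = \sqrt{-7101} + 28182 = 3 i \sqrt{789} + 28182 = 28182 + 3 i \sqrt{789}$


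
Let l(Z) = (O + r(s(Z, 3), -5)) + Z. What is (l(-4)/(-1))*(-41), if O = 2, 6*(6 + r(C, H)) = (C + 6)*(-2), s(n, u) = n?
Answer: -1066/3 ≈ -355.33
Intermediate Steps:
r(C, H) = -8 - C/3 (r(C, H) = -6 + ((C + 6)*(-2))/6 = -6 + ((6 + C)*(-2))/6 = -6 + (-12 - 2*C)/6 = -6 + (-2 - C/3) = -8 - C/3)
l(Z) = -6 + 2*Z/3 (l(Z) = (2 + (-8 - Z/3)) + Z = (-6 - Z/3) + Z = -6 + 2*Z/3)
(l(-4)/(-1))*(-41) = ((-6 + (⅔)*(-4))/(-1))*(-41) = -(-6 - 8/3)*(-41) = -1*(-26/3)*(-41) = (26/3)*(-41) = -1066/3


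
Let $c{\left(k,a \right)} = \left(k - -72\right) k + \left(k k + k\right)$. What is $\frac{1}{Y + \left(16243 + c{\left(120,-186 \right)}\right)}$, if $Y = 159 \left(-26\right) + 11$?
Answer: $\frac{1}{49680} \approx 2.0129 \cdot 10^{-5}$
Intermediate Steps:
$c{\left(k,a \right)} = k + k^{2} + k \left(72 + k\right)$ ($c{\left(k,a \right)} = \left(k + 72\right) k + \left(k^{2} + k\right) = \left(72 + k\right) k + \left(k + k^{2}\right) = k \left(72 + k\right) + \left(k + k^{2}\right) = k + k^{2} + k \left(72 + k\right)$)
$Y = -4123$ ($Y = -4134 + 11 = -4123$)
$\frac{1}{Y + \left(16243 + c{\left(120,-186 \right)}\right)} = \frac{1}{-4123 + \left(16243 + 120 \left(73 + 2 \cdot 120\right)\right)} = \frac{1}{-4123 + \left(16243 + 120 \left(73 + 240\right)\right)} = \frac{1}{-4123 + \left(16243 + 120 \cdot 313\right)} = \frac{1}{-4123 + \left(16243 + 37560\right)} = \frac{1}{-4123 + 53803} = \frac{1}{49680}$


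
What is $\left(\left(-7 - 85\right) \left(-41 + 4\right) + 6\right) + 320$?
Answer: $3730$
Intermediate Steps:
$\left(\left(-7 - 85\right) \left(-41 + 4\right) + 6\right) + 320 = \left(\left(-7 - 85\right) \left(-37\right) + 6\right) + 320 = \left(\left(-92\right) \left(-37\right) + 6\right) + 320 = \left(3404 + 6\right) + 320 = 3410 + 320 = 3730$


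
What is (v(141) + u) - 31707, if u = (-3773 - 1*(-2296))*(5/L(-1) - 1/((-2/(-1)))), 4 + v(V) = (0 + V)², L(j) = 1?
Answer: -36953/2 ≈ -18477.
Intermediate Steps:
v(V) = -4 + V² (v(V) = -4 + (0 + V)² = -4 + V²)
u = -13293/2 (u = (-3773 - 1*(-2296))*(5/1 - 1/((-2/(-1)))) = (-3773 + 2296)*(5*1 - 1/((-2*(-1)))) = -1477*(5 - 1/2) = -1477*(5 - 1*½) = -1477*(5 - ½) = -1477*9/2 = -13293/2 ≈ -6646.5)
(v(141) + u) - 31707 = ((-4 + 141²) - 13293/2) - 31707 = ((-4 + 19881) - 13293/2) - 31707 = (19877 - 13293/2) - 31707 = 26461/2 - 31707 = -36953/2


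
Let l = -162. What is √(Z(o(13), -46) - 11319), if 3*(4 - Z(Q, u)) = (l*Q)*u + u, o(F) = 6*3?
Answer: I*√504105/3 ≈ 236.67*I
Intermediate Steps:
o(F) = 18
Z(Q, u) = 4 - u/3 + 54*Q*u (Z(Q, u) = 4 - ((-162*Q)*u + u)/3 = 4 - (-162*Q*u + u)/3 = 4 - (u - 162*Q*u)/3 = 4 + (-u/3 + 54*Q*u) = 4 - u/3 + 54*Q*u)
√(Z(o(13), -46) - 11319) = √((4 - ⅓*(-46) + 54*18*(-46)) - 11319) = √((4 + 46/3 - 44712) - 11319) = √(-134078/3 - 11319) = √(-168035/3) = I*√504105/3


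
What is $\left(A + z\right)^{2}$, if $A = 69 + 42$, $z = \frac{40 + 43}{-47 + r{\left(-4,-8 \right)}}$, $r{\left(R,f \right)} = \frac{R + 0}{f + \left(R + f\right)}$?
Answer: $\frac{653262481}{54756} \approx 11930.0$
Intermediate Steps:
$r{\left(R,f \right)} = \frac{R}{R + 2 f}$
$z = - \frac{415}{234}$ ($z = \frac{40 + 43}{-47 - \frac{4}{-4 + 2 \left(-8\right)}} = \frac{83}{-47 - \frac{4}{-4 - 16}} = \frac{83}{-47 - \frac{4}{-20}} = \frac{83}{-47 - - \frac{1}{5}} = \frac{83}{-47 + \frac{1}{5}} = \frac{83}{- \frac{234}{5}} = 83 \left(- \frac{5}{234}\right) = - \frac{415}{234} \approx -1.7735$)
$A = 111$
$\left(A + z\right)^{2} = \left(111 - \frac{415}{234}\right)^{2} = \left(\frac{25559}{234}\right)^{2} = \frac{653262481}{54756}$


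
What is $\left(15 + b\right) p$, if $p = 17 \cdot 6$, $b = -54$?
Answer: $-3978$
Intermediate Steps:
$p = 102$
$\left(15 + b\right) p = \left(15 - 54\right) 102 = \left(-39\right) 102 = -3978$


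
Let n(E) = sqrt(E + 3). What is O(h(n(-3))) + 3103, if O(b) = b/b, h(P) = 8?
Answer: 3104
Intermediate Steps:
n(E) = sqrt(3 + E)
O(b) = 1
O(h(n(-3))) + 3103 = 1 + 3103 = 3104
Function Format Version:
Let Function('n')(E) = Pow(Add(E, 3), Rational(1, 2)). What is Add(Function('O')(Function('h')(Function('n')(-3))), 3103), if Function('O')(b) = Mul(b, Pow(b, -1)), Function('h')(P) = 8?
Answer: 3104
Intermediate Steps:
Function('n')(E) = Pow(Add(3, E), Rational(1, 2))
Function('O')(b) = 1
Add(Function('O')(Function('h')(Function('n')(-3))), 3103) = Add(1, 3103) = 3104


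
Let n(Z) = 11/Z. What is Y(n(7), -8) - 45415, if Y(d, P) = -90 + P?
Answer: -45513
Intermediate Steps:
Y(n(7), -8) - 45415 = (-90 - 8) - 45415 = -98 - 45415 = -45513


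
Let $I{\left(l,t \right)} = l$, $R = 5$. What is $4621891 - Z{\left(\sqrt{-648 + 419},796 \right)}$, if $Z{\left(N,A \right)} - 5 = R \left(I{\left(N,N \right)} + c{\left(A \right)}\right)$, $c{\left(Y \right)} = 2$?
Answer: $4621876 - 5 i \sqrt{229} \approx 4.6219 \cdot 10^{6} - 75.664 i$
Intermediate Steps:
$Z{\left(N,A \right)} = 15 + 5 N$ ($Z{\left(N,A \right)} = 5 + 5 \left(N + 2\right) = 5 + 5 \left(2 + N\right) = 5 + \left(10 + 5 N\right) = 15 + 5 N$)
$4621891 - Z{\left(\sqrt{-648 + 419},796 \right)} = 4621891 - \left(15 + 5 \sqrt{-648 + 419}\right) = 4621891 - \left(15 + 5 \sqrt{-229}\right) = 4621891 - \left(15 + 5 i \sqrt{229}\right) = 4621876 - 5 i \sqrt{229}$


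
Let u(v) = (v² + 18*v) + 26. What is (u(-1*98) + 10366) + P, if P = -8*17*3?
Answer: 17824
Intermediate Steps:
P = -408 (P = -136*3 = -408)
u(v) = 26 + v² + 18*v
(u(-1*98) + 10366) + P = ((26 + (-1*98)² + 18*(-1*98)) + 10366) - 408 = ((26 + (-98)² + 18*(-98)) + 10366) - 408 = ((26 + 9604 - 1764) + 10366) - 408 = (7866 + 10366) - 408 = 18232 - 408 = 17824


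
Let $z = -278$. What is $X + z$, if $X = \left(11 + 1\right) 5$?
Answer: $-218$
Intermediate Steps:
$X = 60$ ($X = 12 \cdot 5 = 60$)
$X + z = 60 - 278 = -218$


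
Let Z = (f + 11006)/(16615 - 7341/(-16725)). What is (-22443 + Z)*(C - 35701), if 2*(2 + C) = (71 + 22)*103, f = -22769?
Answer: 42845796251541189/61754048 ≈ 6.9381e+8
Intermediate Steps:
Z = -21859575/30877024 (Z = (-22769 + 11006)/(16615 - 7341/(-16725)) = -11763/(16615 - 7341*(-1/16725)) = -11763/(16615 + 2447/5575) = -11763/92631072/5575 = -11763*5575/92631072 = -21859575/30877024 ≈ -0.70796)
C = 9575/2 (C = -2 + ((71 + 22)*103)/2 = -2 + (93*103)/2 = -2 + (½)*9579 = -2 + 9579/2 = 9575/2 ≈ 4787.5)
(-22443 + Z)*(C - 35701) = (-22443 - 21859575/30877024)*(9575/2 - 35701) = -692994909207/30877024*(-61827/2) = 42845796251541189/61754048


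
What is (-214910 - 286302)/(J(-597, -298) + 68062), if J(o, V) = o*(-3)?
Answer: -501212/69853 ≈ -7.1752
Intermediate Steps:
J(o, V) = -3*o
(-214910 - 286302)/(J(-597, -298) + 68062) = (-214910 - 286302)/(-3*(-597) + 68062) = -501212/(1791 + 68062) = -501212/69853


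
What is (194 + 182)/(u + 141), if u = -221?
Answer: -47/10 ≈ -4.7000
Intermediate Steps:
(194 + 182)/(u + 141) = (194 + 182)/(-221 + 141) = 376/(-80) = 376*(-1/80) = -47/10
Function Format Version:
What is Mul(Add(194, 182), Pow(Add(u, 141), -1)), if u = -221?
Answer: Rational(-47, 10) ≈ -4.7000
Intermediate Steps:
Mul(Add(194, 182), Pow(Add(u, 141), -1)) = Mul(Add(194, 182), Pow(Add(-221, 141), -1)) = Mul(376, Pow(-80, -1)) = Mul(376, Rational(-1, 80)) = Rational(-47, 10)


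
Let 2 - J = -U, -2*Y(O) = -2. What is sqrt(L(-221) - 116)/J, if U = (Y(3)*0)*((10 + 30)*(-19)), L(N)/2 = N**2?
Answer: sqrt(97566)/2 ≈ 156.18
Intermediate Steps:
L(N) = 2*N**2
Y(O) = 1 (Y(O) = -1/2*(-2) = 1)
U = 0 (U = (1*0)*((10 + 30)*(-19)) = 0*(40*(-19)) = 0*(-760) = 0)
J = 2 (J = 2 - (-1)*0 = 2 - 1*0 = 2 + 0 = 2)
sqrt(L(-221) - 116)/J = sqrt(2*(-221)**2 - 116)/2 = sqrt(2*48841 - 116)*(1/2) = sqrt(97682 - 116)*(1/2) = sqrt(97566)*(1/2) = sqrt(97566)/2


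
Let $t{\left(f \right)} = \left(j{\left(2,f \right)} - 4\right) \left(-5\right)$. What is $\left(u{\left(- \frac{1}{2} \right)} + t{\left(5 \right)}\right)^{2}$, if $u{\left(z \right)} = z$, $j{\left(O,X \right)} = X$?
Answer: $\frac{121}{4} \approx 30.25$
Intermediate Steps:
$t{\left(f \right)} = 20 - 5 f$ ($t{\left(f \right)} = \left(f - 4\right) \left(-5\right) = \left(-4 + f\right) \left(-5\right) = 20 - 5 f$)
$\left(u{\left(- \frac{1}{2} \right)} + t{\left(5 \right)}\right)^{2} = \left(- \frac{1}{2} + \left(20 - 25\right)\right)^{2} = \left(\left(-1\right) \frac{1}{2} + \left(20 - 25\right)\right)^{2} = \left(- \frac{1}{2} - 5\right)^{2} = \left(- \frac{11}{2}\right)^{2} = \frac{121}{4}$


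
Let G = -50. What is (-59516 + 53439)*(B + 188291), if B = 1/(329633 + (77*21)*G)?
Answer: -284668556312758/248783 ≈ -1.1442e+9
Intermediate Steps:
B = 1/248783 (B = 1/(329633 + (77*21)*(-50)) = 1/(329633 + 1617*(-50)) = 1/(329633 - 80850) = 1/248783 ≈ 4.0196e-6)
(-59516 + 53439)*(B + 188291) = (-59516 + 53439)*(1/248783 + 188291) = -6077*46843599854/248783 = -284668556312758/248783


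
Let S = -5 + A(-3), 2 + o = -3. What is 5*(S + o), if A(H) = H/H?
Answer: -45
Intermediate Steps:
A(H) = 1
o = -5 (o = -2 - 3 = -5)
S = -4 (S = -5 + 1 = -4)
5*(S + o) = 5*(-4 - 5) = 5*(-9) = -45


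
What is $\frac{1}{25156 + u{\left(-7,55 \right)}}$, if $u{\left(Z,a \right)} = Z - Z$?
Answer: $\frac{1}{25156} \approx 3.9752 \cdot 10^{-5}$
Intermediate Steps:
$u{\left(Z,a \right)} = 0$
$\frac{1}{25156 + u{\left(-7,55 \right)}} = \frac{1}{25156 + 0} = \frac{1}{25156}$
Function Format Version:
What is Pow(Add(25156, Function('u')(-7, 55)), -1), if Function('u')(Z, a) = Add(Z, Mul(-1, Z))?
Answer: Rational(1, 25156) ≈ 3.9752e-5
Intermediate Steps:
Function('u')(Z, a) = 0
Pow(Add(25156, Function('u')(-7, 55)), -1) = Pow(Add(25156, 0), -1) = Pow(25156, -1) = Rational(1, 25156)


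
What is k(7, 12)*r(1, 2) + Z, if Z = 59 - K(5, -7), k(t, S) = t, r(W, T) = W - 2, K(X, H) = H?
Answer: 59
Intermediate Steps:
r(W, T) = -2 + W
Z = 66 (Z = 59 - 1*(-7) = 59 + 7 = 66)
k(7, 12)*r(1, 2) + Z = 7*(-2 + 1) + 66 = 7*(-1) + 66 = -7 + 66 = 59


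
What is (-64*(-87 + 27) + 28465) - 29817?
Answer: 2488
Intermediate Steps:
(-64*(-87 + 27) + 28465) - 29817 = (-64*(-60) + 28465) - 29817 = (3840 + 28465) - 29817 = 32305 - 29817 = 2488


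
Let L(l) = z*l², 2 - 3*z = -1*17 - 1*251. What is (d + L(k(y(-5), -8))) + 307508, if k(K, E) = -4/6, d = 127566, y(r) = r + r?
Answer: 435114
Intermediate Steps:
y(r) = 2*r
z = 90 (z = ⅔ - (-1*17 - 1*251)/3 = ⅔ - (-17 - 251)/3 = ⅔ - ⅓*(-268) = ⅔ + 268/3 = 90)
k(K, E) = -⅔ (k(K, E) = (⅙)*(-4) = -⅔)
L(l) = 90*l²
(d + L(k(y(-5), -8))) + 307508 = (127566 + 90*(-⅔)²) + 307508 = (127566 + 90*(4/9)) + 307508 = (127566 + 40) + 307508 = 127606 + 307508 = 435114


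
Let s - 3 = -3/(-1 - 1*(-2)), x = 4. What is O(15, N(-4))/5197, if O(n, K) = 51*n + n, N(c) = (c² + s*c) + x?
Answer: 780/5197 ≈ 0.15009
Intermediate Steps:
s = 0 (s = 3 - 3/(-1 - 1*(-2)) = 3 - 3/(-1 + 2) = 3 - 3/1 = 3 - 3*1 = 3 - 3 = 0)
N(c) = 4 + c² (N(c) = (c² + 0*c) + 4 = (c² + 0) + 4 = c² + 4 = 4 + c²)
O(n, K) = 52*n
O(15, N(-4))/5197 = (52*15)/5197 = 780*(1/5197) = 780/5197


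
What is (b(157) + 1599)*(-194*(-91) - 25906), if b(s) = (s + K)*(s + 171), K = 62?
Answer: -605952612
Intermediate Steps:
b(s) = (62 + s)*(171 + s) (b(s) = (s + 62)*(s + 171) = (62 + s)*(171 + s))
(b(157) + 1599)*(-194*(-91) - 25906) = ((10602 + 157² + 233*157) + 1599)*(-194*(-91) - 25906) = ((10602 + 24649 + 36581) + 1599)*(17654 - 25906) = (71832 + 1599)*(-8252) = 73431*(-8252) = -605952612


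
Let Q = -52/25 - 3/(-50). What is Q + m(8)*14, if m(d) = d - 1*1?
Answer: 4799/50 ≈ 95.980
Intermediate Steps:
Q = -101/50 (Q = -52*1/25 - 3*(-1/50) = -52/25 + 3/50 = -101/50 ≈ -2.0200)
m(d) = -1 + d (m(d) = d - 1 = -1 + d)
Q + m(8)*14 = -101/50 + (-1 + 8)*14 = -101/50 + 7*14 = -101/50 + 98 = 4799/50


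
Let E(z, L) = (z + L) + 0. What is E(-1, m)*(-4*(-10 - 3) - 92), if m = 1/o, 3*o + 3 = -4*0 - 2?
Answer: 64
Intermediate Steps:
o = -5/3 (o = -1 + (-4*0 - 2)/3 = -1 + (0 - 2)/3 = -1 + (1/3)*(-2) = -1 - 2/3 = -5/3 ≈ -1.6667)
m = -3/5 (m = 1/(-5/3) = -3/5 ≈ -0.60000)
E(z, L) = L + z (E(z, L) = (L + z) + 0 = L + z)
E(-1, m)*(-4*(-10 - 3) - 92) = (-3/5 - 1)*(-4*(-10 - 3) - 92) = -8*(-4*(-13) - 92)/5 = -8*(52 - 92)/5 = -8/5*(-40) = 64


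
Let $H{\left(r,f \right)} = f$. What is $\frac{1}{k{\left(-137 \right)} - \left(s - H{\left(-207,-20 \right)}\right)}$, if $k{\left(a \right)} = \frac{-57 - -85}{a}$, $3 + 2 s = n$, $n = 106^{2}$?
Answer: $- \frac{274}{1544457} \approx -0.00017741$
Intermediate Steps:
$n = 11236$
$s = \frac{11233}{2}$ ($s = - \frac{3}{2} + \frac{1}{2} \cdot 11236 = - \frac{3}{2} + 5618 = \frac{11233}{2} \approx 5616.5$)
$k{\left(a \right)} = \frac{28}{a}$ ($k{\left(a \right)} = \frac{-57 + 85}{a} = \frac{28}{a}$)
$\frac{1}{k{\left(-137 \right)} - \left(s - H{\left(-207,-20 \right)}\right)} = \frac{1}{\frac{28}{-137} - \frac{11273}{2}} = \frac{1}{28 \left(- \frac{1}{137}\right) - \frac{11273}{2}} = \frac{1}{- \frac{28}{137} - \frac{11273}{2}} = \frac{1}{- \frac{1544457}{274}} = - \frac{274}{1544457}$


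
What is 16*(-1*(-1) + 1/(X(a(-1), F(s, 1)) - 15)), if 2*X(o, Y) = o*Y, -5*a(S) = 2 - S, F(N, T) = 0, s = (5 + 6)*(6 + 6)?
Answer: 224/15 ≈ 14.933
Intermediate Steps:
s = 132 (s = 11*12 = 132)
a(S) = -2/5 + S/5 (a(S) = -(2 - S)/5 = -2/5 + S/5)
X(o, Y) = Y*o/2 (X(o, Y) = (o*Y)/2 = (Y*o)/2 = Y*o/2)
16*(-1*(-1) + 1/(X(a(-1), F(s, 1)) - 15)) = 16*(-1*(-1) + 1/((1/2)*0*(-2/5 + (1/5)*(-1)) - 15)) = 16*(1 + 1/((1/2)*0*(-2/5 - 1/5) - 15)) = 16*(1 + 1/((1/2)*0*(-3/5) - 15)) = 16*(1 + 1/(0 - 15)) = 16*(1 + 1/(-15)) = 16*(1 - 1/15) = 16*(14/15) = 224/15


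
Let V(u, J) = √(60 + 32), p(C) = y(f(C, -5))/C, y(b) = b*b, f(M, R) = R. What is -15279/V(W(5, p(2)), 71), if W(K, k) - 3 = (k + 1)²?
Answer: -15279*√23/46 ≈ -1592.9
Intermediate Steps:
y(b) = b²
p(C) = 25/C (p(C) = (-5)²/C = 25/C)
W(K, k) = 3 + (1 + k)² (W(K, k) = 3 + (k + 1)² = 3 + (1 + k)²)
V(u, J) = 2*√23 (V(u, J) = √92 = 2*√23)
-15279/V(W(5, p(2)), 71) = -15279*√23/46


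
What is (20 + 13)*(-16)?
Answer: -528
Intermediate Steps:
(20 + 13)*(-16) = 33*(-16) = -528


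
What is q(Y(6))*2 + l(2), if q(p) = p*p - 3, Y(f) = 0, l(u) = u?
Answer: -4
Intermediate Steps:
q(p) = -3 + p² (q(p) = p² - 3 = -3 + p²)
q(Y(6))*2 + l(2) = (-3 + 0²)*2 + 2 = (-3 + 0)*2 + 2 = -3*2 + 2 = -6 + 2 = -4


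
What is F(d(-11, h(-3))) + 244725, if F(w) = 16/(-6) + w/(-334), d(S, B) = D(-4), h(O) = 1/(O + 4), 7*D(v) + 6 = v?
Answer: 858241238/3507 ≈ 2.4472e+5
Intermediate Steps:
D(v) = -6/7 + v/7
h(O) = 1/(4 + O)
d(S, B) = -10/7 (d(S, B) = -6/7 + (1/7)*(-4) = -6/7 - 4/7 = -10/7)
F(w) = -8/3 - w/334 (F(w) = 16*(-1/6) + w*(-1/334) = -8/3 - w/334)
F(d(-11, h(-3))) + 244725 = (-8/3 - 1/334*(-10/7)) + 244725 = (-8/3 + 5/1169) + 244725 = -9337/3507 + 244725 = 858241238/3507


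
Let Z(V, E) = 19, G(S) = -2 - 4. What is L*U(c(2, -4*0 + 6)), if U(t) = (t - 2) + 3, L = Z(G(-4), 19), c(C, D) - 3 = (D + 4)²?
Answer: 1976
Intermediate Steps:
G(S) = -6
c(C, D) = 3 + (4 + D)² (c(C, D) = 3 + (D + 4)² = 3 + (4 + D)²)
L = 19
U(t) = 1 + t (U(t) = (-2 + t) + 3 = 1 + t)
L*U(c(2, -4*0 + 6)) = 19*(1 + (3 + (4 + (-4*0 + 6))²)) = 19*(1 + (3 + (4 + (0 + 6))²)) = 19*(1 + (3 + (4 + 6)²)) = 19*(1 + (3 + 10²)) = 19*(1 + (3 + 100)) = 19*(1 + 103) = 19*104 = 1976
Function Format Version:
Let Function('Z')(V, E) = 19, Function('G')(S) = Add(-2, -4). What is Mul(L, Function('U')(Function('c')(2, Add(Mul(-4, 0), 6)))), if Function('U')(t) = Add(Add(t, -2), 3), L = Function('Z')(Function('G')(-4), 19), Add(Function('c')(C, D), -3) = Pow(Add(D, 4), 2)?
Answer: 1976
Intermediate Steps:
Function('G')(S) = -6
Function('c')(C, D) = Add(3, Pow(Add(4, D), 2)) (Function('c')(C, D) = Add(3, Pow(Add(D, 4), 2)) = Add(3, Pow(Add(4, D), 2)))
L = 19
Function('U')(t) = Add(1, t) (Function('U')(t) = Add(Add(-2, t), 3) = Add(1, t))
Mul(L, Function('U')(Function('c')(2, Add(Mul(-4, 0), 6)))) = Mul(19, Add(1, Add(3, Pow(Add(4, Add(Mul(-4, 0), 6)), 2)))) = Mul(19, Add(1, Add(3, Pow(Add(4, Add(0, 6)), 2)))) = Mul(19, Add(1, Add(3, Pow(Add(4, 6), 2)))) = Mul(19, Add(1, Add(3, Pow(10, 2)))) = Mul(19, Add(1, Add(3, 100))) = Mul(19, Add(1, 103)) = Mul(19, 104) = 1976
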